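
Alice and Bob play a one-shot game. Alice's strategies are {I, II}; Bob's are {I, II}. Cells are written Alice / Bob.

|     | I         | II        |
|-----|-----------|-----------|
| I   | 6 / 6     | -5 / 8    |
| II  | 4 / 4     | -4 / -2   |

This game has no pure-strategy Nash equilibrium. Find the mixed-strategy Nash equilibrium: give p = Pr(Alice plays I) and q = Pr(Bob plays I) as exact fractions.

p = 3/4, q = 1/3

In a mixed NE each player is indifferent between their pure strategies, so the opponent's mix sets the indifference.
Bob indifferent between I and II: p·6 + (1−p)·4 = p·8 + (1−p)·(-2) ⟹ 4 + 2p = (-2) + 10p ⟹ p = 3/4.
Alice indifferent between I and II: q·6 + (1−q)·(-5) = q·4 + (1−q)·(-4) ⟹ (-5) + 11q = (-4) + 8q ⟹ q = 1/3.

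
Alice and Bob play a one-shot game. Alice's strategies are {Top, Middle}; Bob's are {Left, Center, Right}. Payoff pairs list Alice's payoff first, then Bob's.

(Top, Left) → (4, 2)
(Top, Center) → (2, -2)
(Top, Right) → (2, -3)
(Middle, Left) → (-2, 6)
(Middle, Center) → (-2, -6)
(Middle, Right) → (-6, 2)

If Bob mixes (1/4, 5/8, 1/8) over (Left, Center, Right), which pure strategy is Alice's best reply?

Top

Alice's best reply maximizes expected payoff against the mix.
Top: (1/4)·4 + (5/8)·2 + (1/8)·2 = 5/2
Middle: (1/4)·(-2) + (5/8)·(-2) + (1/8)·(-6) = -5/2
Highest expected payoff is 5/2, from Top.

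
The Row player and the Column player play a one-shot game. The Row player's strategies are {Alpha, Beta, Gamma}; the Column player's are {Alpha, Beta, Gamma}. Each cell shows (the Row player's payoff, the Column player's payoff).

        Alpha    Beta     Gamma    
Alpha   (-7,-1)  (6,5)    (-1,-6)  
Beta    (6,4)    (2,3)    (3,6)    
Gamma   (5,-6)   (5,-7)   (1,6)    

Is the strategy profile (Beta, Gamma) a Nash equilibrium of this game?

Holding the Column player at Gamma: the Row player gets 3 from Beta, versus -1 from Alpha, 1 from Gamma. No profitable deviation for the Row player.
Holding the Row player at Beta: the Column player gets 6 from Gamma, versus 4 from Alpha, 3 from Beta. No profitable deviation for the Column player either.

Yes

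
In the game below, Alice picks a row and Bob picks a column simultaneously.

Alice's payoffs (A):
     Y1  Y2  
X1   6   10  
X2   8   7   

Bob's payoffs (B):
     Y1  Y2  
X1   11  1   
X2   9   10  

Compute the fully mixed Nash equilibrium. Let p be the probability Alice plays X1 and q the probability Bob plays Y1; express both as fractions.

Each player's mixing probability is pinned down by making the *other* player indifferent.
Bob indifferent between Y1 and Y2: p·11 + (1−p)·9 = p·1 + (1−p)·10 ⟹ 9 + 2p = 10 + (-9)p ⟹ p = 1/11.
Alice indifferent between X1 and X2: q·6 + (1−q)·10 = q·8 + (1−q)·7 ⟹ 10 + (-4)q = 7 + 1q ⟹ q = 3/5.

p = 1/11, q = 3/5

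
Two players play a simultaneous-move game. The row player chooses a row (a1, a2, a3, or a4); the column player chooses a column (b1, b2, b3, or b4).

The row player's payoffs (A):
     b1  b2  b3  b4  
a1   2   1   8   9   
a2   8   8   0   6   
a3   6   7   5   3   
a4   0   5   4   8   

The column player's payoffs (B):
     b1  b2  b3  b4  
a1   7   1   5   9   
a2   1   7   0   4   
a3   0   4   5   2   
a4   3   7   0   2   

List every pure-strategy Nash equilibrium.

A profile is a Nash equilibrium when each player is best-responding to the other.
The row player's best responses — vs b1: a2 (payoff 8); vs b2: a2 (payoff 8); vs b3: a1 (payoff 8); vs b4: a1 (payoff 9).
The column player's best responses — vs a1: b4 (payoff 9); vs a2: b2 (payoff 7); vs a3: b3 (payoff 5); vs a4: b2 (payoff 7).
Mutual best responses occur at (a1, b4) and (a2, b2); at each, neither player gains by switching.

(a1, b4) and (a2, b2)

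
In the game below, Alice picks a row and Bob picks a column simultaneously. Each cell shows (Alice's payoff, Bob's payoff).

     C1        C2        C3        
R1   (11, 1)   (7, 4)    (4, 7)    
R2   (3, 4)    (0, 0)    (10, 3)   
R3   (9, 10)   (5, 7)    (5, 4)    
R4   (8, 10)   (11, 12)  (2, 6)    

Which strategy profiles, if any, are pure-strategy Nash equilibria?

Find each player's best response to every opponent strategy; NE are the intersections.
Alice's best responses — vs C1: R1 (payoff 11); vs C2: R4 (payoff 11); vs C3: R2 (payoff 10).
Bob's best responses — vs R1: C3 (payoff 7); vs R2: C1 (payoff 4); vs R3: C1 (payoff 10); vs R4: C2 (payoff 12).
The only mutual best response is (R4, C2); neither player gains by switching there.

(R4, C2)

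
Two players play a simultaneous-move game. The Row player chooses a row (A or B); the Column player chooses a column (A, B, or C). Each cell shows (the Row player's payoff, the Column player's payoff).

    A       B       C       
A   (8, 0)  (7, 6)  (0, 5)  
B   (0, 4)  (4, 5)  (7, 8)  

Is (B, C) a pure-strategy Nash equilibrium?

Yes

Holding the Column player at C: the Row player gets 7 from B, versus 0 from A. No profitable deviation for the Row player.
Holding the Row player at B: the Column player gets 8 from C, versus 4 from A, 5 from B. No profitable deviation for the Column player either.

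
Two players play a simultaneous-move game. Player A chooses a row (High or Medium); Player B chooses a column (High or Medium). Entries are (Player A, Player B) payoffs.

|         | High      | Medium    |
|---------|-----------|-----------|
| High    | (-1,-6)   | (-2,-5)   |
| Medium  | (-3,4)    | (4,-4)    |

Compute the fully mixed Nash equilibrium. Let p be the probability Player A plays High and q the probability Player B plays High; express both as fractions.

p = 8/9, q = 3/4

Each player's mixing probability is pinned down by making the *other* player indifferent.
Player B indifferent between High and Medium: p·(-6) + (1−p)·4 = p·(-5) + (1−p)·(-4) ⟹ 4 + (-10)p = (-4) + (-1)p ⟹ p = 8/9.
Player A indifferent between High and Medium: q·(-1) + (1−q)·(-2) = q·(-3) + (1−q)·4 ⟹ (-2) + 1q = 4 + (-7)q ⟹ q = 3/4.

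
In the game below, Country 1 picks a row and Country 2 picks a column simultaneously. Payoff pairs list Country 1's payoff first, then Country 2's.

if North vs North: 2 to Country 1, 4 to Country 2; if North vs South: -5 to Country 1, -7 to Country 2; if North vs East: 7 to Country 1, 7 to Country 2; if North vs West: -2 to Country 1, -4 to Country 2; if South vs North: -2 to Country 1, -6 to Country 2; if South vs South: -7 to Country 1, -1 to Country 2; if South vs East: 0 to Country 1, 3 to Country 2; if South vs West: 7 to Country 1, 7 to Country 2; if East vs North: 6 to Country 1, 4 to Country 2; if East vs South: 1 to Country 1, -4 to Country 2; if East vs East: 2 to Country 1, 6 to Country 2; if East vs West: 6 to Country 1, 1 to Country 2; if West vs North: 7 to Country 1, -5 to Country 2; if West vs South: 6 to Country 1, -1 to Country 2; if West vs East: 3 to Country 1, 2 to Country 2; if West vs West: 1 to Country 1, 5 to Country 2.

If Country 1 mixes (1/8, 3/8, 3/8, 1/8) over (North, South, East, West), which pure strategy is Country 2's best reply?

Compute Country 2's expected payoff from each pure strategy against the given mix.
North: (1/8)·4 + (3/8)·(-6) + (3/8)·4 + (1/8)·(-5) = -7/8
South: (1/8)·(-7) + (3/8)·(-1) + (3/8)·(-4) + (1/8)·(-1) = -23/8
East: (1/8)·7 + (3/8)·3 + (3/8)·6 + (1/8)·2 = 9/2
West: (1/8)·(-4) + (3/8)·7 + (3/8)·1 + (1/8)·5 = 25/8
Highest expected payoff is 9/2, from East.

East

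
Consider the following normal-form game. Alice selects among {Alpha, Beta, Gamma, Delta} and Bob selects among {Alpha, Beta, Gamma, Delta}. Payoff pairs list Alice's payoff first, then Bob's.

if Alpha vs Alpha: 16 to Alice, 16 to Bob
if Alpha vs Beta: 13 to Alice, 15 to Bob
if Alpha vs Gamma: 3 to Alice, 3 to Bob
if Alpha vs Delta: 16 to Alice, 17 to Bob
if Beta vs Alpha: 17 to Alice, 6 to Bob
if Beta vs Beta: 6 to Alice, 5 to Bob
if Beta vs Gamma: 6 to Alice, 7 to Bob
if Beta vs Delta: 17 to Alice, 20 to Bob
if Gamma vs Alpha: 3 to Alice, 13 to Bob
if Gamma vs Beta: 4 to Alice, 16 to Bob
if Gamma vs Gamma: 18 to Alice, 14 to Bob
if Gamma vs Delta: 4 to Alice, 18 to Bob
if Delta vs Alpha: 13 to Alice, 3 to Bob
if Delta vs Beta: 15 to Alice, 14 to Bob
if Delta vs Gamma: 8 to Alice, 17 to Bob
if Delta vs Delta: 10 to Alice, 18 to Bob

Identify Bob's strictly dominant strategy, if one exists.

A strategy is strictly dominant if it gives Bob a strictly higher payoff than every other strategy, against every choice by the opponent.
Delta strictly dominates: vs Alpha: 17 > each of {16, 15, 3}; vs Beta: 20 > each of {6, 5, 7}; vs Gamma: 18 > each of {13, 16, 14}; vs Delta: 18 > each of {3, 14, 17}.

Delta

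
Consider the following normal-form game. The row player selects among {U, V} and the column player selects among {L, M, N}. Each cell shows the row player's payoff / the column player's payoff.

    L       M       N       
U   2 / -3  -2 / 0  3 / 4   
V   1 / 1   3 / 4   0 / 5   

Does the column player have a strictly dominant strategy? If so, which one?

N

A strategy is strictly dominant if it gives the column player a strictly higher payoff than every other strategy, against every choice by the opponent.
N strictly dominates: vs U: 4 > each of {-3, 0}; vs V: 5 > each of {1, 4}.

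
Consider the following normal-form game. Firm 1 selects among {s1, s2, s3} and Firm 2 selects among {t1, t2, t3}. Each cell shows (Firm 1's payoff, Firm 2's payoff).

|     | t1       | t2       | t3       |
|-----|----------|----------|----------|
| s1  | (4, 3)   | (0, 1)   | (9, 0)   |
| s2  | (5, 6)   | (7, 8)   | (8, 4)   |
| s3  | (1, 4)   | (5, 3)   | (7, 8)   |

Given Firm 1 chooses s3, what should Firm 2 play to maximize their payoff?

With Firm 1 fixed at s3, Firm 2's payoffs are: t1 → 4, t2 → 3, t3 → 8.
The maximum is 8, achieved by t3.

t3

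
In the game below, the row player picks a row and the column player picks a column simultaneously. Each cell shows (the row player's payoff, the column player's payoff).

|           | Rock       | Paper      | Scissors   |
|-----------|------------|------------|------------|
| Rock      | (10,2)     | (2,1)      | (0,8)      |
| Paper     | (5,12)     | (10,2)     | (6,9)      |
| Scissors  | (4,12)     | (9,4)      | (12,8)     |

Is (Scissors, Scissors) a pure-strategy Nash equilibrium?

No

Holding the column player at Scissors: the row player gets 12 from Scissors, versus 0 from Rock, 6 from Paper. No profitable deviation for the row player.
Holding the row player at Scissors: the column player gets 8 from Scissors but could get 12 by switching to Rock. The column player has a profitable deviation.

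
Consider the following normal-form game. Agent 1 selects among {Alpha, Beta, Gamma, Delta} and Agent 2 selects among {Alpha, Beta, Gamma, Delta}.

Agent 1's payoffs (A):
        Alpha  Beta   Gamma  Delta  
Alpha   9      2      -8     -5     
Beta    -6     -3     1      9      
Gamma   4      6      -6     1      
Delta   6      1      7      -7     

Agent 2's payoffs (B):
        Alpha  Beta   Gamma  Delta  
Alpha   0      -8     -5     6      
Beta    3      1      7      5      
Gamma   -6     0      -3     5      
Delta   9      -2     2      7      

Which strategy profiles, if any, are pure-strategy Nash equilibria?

Check mutual best responses: a cell is a NE iff neither player can gain by unilaterally deviating.
Agent 1's best responses — vs Alpha: Alpha (payoff 9); vs Beta: Gamma (payoff 6); vs Gamma: Delta (payoff 7); vs Delta: Beta (payoff 9).
Agent 2's best responses — vs Alpha: Delta (payoff 6); vs Beta: Gamma (payoff 7); vs Gamma: Delta (payoff 5); vs Delta: Alpha (payoff 9).
No cell has both players best-responding. For instance, Agent 1's best reply to Beta is Gamma, but against Gamma Agent 2 prefers Delta over Beta.

There is no pure-strategy Nash equilibrium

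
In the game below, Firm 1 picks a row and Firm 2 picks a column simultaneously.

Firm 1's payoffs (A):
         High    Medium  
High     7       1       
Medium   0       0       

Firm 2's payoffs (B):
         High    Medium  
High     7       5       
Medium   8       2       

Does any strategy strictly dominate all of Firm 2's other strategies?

A strategy is strictly dominant if it gives Firm 2 a strictly higher payoff than every other strategy, against every choice by the opponent.
High strictly dominates: vs High: 7 > 5; vs Medium: 8 > 2.

High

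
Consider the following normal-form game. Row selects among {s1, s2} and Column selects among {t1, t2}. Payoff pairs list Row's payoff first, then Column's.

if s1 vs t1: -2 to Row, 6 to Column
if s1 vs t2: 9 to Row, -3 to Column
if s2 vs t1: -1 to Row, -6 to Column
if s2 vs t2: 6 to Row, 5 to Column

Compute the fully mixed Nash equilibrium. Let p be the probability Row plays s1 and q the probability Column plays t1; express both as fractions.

p = 11/20, q = 3/4

Each player's mixing probability is pinned down by making the *other* player indifferent.
Column indifferent between t1 and t2: p·6 + (1−p)·(-6) = p·(-3) + (1−p)·5 ⟹ (-6) + 12p = 5 + (-8)p ⟹ p = 11/20.
Row indifferent between s1 and s2: q·(-2) + (1−q)·9 = q·(-1) + (1−q)·6 ⟹ 9 + (-11)q = 6 + (-7)q ⟹ q = 3/4.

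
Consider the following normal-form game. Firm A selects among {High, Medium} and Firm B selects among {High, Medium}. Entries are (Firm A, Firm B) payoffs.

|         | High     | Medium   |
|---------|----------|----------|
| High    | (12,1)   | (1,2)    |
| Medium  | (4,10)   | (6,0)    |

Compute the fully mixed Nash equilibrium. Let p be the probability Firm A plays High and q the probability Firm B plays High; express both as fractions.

p = 10/11, q = 5/13

In a mixed NE each player is indifferent between their pure strategies, so the opponent's mix sets the indifference.
Firm B indifferent between High and Medium: p·1 + (1−p)·10 = p·2 + (1−p)·0 ⟹ 10 + (-9)p = 0 + 2p ⟹ p = 10/11.
Firm A indifferent between High and Medium: q·12 + (1−q)·1 = q·4 + (1−q)·6 ⟹ 1 + 11q = 6 + (-2)q ⟹ q = 5/13.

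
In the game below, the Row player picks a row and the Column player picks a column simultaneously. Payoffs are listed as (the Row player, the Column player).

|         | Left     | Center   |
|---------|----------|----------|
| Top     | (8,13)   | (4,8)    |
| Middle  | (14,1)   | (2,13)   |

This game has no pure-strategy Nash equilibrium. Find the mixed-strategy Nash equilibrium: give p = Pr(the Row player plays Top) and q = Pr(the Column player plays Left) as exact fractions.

Each player's mixing probability is pinned down by making the *other* player indifferent.
The Column player indifferent between Left and Center: p·13 + (1−p)·1 = p·8 + (1−p)·13 ⟹ 1 + 12p = 13 + (-5)p ⟹ p = 12/17.
The Row player indifferent between Top and Middle: q·8 + (1−q)·4 = q·14 + (1−q)·2 ⟹ 4 + 4q = 2 + 12q ⟹ q = 1/4.

p = 12/17, q = 1/4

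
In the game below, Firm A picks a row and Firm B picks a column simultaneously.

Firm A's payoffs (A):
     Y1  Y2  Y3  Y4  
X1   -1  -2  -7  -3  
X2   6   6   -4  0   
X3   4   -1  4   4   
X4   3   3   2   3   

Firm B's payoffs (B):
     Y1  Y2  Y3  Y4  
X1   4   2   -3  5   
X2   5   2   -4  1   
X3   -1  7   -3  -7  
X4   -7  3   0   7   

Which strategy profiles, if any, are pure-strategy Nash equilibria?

Check mutual best responses: a cell is a NE iff neither player can gain by unilaterally deviating.
Firm A's best responses — vs Y1: X2 (payoff 6); vs Y2: X2 (payoff 6); vs Y3: X3 (payoff 4); vs Y4: X3 (payoff 4).
Firm B's best responses — vs X1: Y4 (payoff 5); vs X2: Y1 (payoff 5); vs X3: Y2 (payoff 7); vs X4: Y4 (payoff 7).
The only mutual best response is (X2, Y1); neither player gains by switching there.

(X2, Y1)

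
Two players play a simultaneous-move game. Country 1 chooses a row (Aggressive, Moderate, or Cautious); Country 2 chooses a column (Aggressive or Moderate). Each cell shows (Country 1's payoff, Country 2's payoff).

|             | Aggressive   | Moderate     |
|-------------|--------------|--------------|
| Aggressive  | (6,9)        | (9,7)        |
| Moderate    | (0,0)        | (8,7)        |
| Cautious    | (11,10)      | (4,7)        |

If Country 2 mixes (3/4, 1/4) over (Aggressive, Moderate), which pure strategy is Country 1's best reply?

Cautious

Compute Country 1's expected payoff from each pure strategy against the given mix.
Aggressive: (3/4)·6 + (1/4)·9 = 27/4
Moderate: (3/4)·0 + (1/4)·8 = 2
Cautious: (3/4)·11 + (1/4)·4 = 37/4
Highest expected payoff is 37/4, from Cautious.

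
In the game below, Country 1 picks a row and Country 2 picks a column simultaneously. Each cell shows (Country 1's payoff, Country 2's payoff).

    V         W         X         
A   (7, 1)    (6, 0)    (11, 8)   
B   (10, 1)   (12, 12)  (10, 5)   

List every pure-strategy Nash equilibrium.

Find each player's best response to every opponent strategy; NE are the intersections.
Country 1's best responses — vs V: B (payoff 10); vs W: B (payoff 12); vs X: A (payoff 11).
Country 2's best responses — vs A: X (payoff 8); vs B: W (payoff 12).
Mutual best responses occur at (A, X) and (B, W); at each, neither player gains by switching.

(A, X) and (B, W)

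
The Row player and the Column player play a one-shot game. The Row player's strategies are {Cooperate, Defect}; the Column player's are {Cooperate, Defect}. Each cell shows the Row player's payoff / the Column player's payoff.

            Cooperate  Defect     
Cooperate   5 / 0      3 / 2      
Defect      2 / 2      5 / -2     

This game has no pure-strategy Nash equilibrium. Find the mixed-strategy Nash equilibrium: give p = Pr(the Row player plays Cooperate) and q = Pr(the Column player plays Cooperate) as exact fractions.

p = 2/3, q = 2/5

In a mixed NE each player is indifferent between their pure strategies, so the opponent's mix sets the indifference.
The Column player indifferent between Cooperate and Defect: p·0 + (1−p)·2 = p·2 + (1−p)·(-2) ⟹ 2 + (-2)p = (-2) + 4p ⟹ p = 2/3.
The Row player indifferent between Cooperate and Defect: q·5 + (1−q)·3 = q·2 + (1−q)·5 ⟹ 3 + 2q = 5 + (-3)q ⟹ q = 2/5.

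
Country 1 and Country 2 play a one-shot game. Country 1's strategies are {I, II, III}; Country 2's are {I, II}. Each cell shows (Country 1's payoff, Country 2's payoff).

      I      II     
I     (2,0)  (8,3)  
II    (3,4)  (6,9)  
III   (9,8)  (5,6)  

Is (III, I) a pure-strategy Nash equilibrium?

Holding Country 2 at I: Country 1 gets 9 from III, versus 2 from I, 3 from II. No profitable deviation for Country 1.
Holding Country 1 at III: Country 2 gets 8 from I, versus 6 from II. No profitable deviation for Country 2 either.

Yes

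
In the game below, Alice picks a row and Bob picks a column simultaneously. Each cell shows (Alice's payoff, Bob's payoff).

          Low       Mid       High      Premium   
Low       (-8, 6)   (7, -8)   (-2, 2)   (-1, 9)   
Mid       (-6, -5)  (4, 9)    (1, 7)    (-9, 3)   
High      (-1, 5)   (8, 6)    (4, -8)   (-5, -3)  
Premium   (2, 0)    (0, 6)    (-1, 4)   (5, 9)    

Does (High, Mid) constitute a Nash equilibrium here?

Yes

Holding Bob at Mid: Alice gets 8 from High, versus 7 from Low, 4 from Mid, 0 from Premium. No profitable deviation for Alice.
Holding Alice at High: Bob gets 6 from Mid, versus 5 from Low, -8 from High, -3 from Premium. No profitable deviation for Bob either.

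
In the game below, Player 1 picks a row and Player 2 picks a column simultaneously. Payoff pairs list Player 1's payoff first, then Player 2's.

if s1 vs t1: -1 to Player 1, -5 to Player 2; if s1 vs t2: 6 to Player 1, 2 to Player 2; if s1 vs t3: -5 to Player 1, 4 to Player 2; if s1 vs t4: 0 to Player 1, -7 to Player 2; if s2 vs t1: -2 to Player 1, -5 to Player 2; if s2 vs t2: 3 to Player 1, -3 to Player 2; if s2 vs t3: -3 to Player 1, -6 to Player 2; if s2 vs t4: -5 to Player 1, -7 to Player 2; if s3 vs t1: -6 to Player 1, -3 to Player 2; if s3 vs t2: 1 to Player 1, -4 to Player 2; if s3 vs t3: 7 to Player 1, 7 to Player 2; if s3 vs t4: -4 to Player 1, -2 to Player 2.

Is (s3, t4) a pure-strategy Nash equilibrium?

Holding Player 2 at t4: Player 1 gets -4 from s3 but could get 0 by switching to s1. Player 1 has a profitable deviation.

No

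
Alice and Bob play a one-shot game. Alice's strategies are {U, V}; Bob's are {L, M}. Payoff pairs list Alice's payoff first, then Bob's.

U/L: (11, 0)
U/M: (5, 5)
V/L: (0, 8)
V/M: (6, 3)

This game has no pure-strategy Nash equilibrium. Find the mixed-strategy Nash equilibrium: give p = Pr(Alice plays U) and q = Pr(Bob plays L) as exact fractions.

In a mixed NE each player is indifferent between their pure strategies, so the opponent's mix sets the indifference.
Bob indifferent between L and M: p·0 + (1−p)·8 = p·5 + (1−p)·3 ⟹ 8 + (-8)p = 3 + 2p ⟹ p = 1/2.
Alice indifferent between U and V: q·11 + (1−q)·5 = q·0 + (1−q)·6 ⟹ 5 + 6q = 6 + (-6)q ⟹ q = 1/12.

p = 1/2, q = 1/12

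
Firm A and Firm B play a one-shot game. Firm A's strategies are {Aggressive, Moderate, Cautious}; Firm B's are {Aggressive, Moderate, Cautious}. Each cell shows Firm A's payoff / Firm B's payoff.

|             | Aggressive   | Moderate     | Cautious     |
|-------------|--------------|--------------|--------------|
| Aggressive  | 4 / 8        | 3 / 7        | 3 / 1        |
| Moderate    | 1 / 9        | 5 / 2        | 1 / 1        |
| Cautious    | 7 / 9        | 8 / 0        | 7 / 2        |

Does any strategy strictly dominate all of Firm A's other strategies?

Cautious

A strategy is strictly dominant if it gives Firm A a strictly higher payoff than every other strategy, against every choice by the opponent.
Cautious strictly dominates: vs Aggressive: 7 > each of {4, 1}; vs Moderate: 8 > each of {3, 5}; vs Cautious: 7 > each of {3, 1}.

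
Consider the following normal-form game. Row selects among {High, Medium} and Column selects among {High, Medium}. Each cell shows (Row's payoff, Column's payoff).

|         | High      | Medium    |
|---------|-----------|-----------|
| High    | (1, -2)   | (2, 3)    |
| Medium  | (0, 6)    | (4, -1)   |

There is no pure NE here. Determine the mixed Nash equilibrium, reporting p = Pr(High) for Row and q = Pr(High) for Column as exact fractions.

In a mixed NE each player is indifferent between their pure strategies, so the opponent's mix sets the indifference.
Column indifferent between High and Medium: p·(-2) + (1−p)·6 = p·3 + (1−p)·(-1) ⟹ 6 + (-8)p = (-1) + 4p ⟹ p = 7/12.
Row indifferent between High and Medium: q·1 + (1−q)·2 = q·0 + (1−q)·4 ⟹ 2 + (-1)q = 4 + (-4)q ⟹ q = 2/3.

p = 7/12, q = 2/3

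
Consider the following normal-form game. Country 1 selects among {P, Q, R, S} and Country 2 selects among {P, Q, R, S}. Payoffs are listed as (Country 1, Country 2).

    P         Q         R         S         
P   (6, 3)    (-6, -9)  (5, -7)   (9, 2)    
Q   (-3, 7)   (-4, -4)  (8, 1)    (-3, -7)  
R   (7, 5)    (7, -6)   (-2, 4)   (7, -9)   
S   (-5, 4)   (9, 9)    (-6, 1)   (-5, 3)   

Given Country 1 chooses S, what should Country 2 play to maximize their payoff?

Q

With Country 1 fixed at S, Country 2's payoffs are: P → 4, Q → 9, R → 1, S → 3.
The maximum is 9, achieved by Q.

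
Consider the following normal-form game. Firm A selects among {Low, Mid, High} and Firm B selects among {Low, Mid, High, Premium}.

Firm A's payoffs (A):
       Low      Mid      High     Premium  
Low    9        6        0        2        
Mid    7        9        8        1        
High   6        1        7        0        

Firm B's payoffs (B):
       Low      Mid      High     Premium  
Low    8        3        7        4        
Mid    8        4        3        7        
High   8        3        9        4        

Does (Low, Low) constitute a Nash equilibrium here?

Holding Firm B at Low: Firm A gets 9 from Low, versus 7 from Mid, 6 from High. No profitable deviation for Firm A.
Holding Firm A at Low: Firm B gets 8 from Low, versus 3 from Mid, 7 from High, 4 from Premium. No profitable deviation for Firm B either.

Yes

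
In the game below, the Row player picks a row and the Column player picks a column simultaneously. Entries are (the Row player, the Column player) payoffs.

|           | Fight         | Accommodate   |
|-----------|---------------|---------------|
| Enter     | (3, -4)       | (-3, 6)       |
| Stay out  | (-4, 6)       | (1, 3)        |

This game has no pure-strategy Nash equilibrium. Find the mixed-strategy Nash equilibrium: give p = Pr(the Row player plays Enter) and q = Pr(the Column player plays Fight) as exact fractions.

p = 3/13, q = 4/11

In a mixed NE each player is indifferent between their pure strategies, so the opponent's mix sets the indifference.
The Column player indifferent between Fight and Accommodate: p·(-4) + (1−p)·6 = p·6 + (1−p)·3 ⟹ 6 + (-10)p = 3 + 3p ⟹ p = 3/13.
The Row player indifferent between Enter and Stay out: q·3 + (1−q)·(-3) = q·(-4) + (1−q)·1 ⟹ (-3) + 6q = 1 + (-5)q ⟹ q = 4/11.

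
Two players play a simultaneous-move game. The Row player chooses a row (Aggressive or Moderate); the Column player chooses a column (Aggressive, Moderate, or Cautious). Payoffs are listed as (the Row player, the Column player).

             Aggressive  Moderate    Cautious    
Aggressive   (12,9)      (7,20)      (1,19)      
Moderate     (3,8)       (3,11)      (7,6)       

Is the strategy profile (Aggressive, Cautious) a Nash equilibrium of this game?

Holding the Column player at Cautious: the Row player gets 1 from Aggressive but could get 7 by switching to Moderate. The Row player has a profitable deviation.

No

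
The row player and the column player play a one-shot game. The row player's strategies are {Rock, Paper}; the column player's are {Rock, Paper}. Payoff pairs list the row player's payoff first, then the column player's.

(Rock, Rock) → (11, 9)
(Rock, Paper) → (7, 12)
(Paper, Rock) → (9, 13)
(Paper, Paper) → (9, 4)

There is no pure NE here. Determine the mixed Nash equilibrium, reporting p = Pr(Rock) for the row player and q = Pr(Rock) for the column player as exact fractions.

Each player's mixing probability is pinned down by making the *other* player indifferent.
The column player indifferent between Rock and Paper: p·9 + (1−p)·13 = p·12 + (1−p)·4 ⟹ 13 + (-4)p = 4 + 8p ⟹ p = 3/4.
The row player indifferent between Rock and Paper: q·11 + (1−q)·7 = q·9 + (1−q)·9 ⟹ 7 + 4q = 9 + 0q ⟹ q = 1/2.

p = 3/4, q = 1/2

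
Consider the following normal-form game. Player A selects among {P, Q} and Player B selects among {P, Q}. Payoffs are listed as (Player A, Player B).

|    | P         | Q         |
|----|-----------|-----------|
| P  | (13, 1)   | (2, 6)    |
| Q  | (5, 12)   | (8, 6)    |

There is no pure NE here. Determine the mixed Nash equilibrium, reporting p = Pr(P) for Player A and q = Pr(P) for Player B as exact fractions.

In a mixed NE each player is indifferent between their pure strategies, so the opponent's mix sets the indifference.
Player B indifferent between P and Q: p·1 + (1−p)·12 = p·6 + (1−p)·6 ⟹ 12 + (-11)p = 6 + 0p ⟹ p = 6/11.
Player A indifferent between P and Q: q·13 + (1−q)·2 = q·5 + (1−q)·8 ⟹ 2 + 11q = 8 + (-3)q ⟹ q = 3/7.

p = 6/11, q = 3/7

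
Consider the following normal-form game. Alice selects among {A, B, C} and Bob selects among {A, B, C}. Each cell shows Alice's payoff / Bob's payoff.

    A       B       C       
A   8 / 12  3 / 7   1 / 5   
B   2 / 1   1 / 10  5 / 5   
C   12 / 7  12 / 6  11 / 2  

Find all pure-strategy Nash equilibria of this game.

Check mutual best responses: a cell is a NE iff neither player can gain by unilaterally deviating.
Alice's best responses — vs A: C (payoff 12); vs B: C (payoff 12); vs C: C (payoff 11).
Bob's best responses — vs A: A (payoff 12); vs B: B (payoff 10); vs C: A (payoff 7).
The only mutual best response is (C, A); neither player gains by switching there.

(C, A)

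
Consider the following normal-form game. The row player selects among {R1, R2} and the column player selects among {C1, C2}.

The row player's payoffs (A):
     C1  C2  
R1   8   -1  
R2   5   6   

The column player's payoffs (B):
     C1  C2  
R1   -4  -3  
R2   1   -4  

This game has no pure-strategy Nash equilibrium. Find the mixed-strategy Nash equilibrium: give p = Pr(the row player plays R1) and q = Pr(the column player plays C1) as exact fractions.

p = 5/6, q = 7/10

In a mixed NE each player is indifferent between their pure strategies, so the opponent's mix sets the indifference.
The column player indifferent between C1 and C2: p·(-4) + (1−p)·1 = p·(-3) + (1−p)·(-4) ⟹ 1 + (-5)p = (-4) + 1p ⟹ p = 5/6.
The row player indifferent between R1 and R2: q·8 + (1−q)·(-1) = q·5 + (1−q)·6 ⟹ (-1) + 9q = 6 + (-1)q ⟹ q = 7/10.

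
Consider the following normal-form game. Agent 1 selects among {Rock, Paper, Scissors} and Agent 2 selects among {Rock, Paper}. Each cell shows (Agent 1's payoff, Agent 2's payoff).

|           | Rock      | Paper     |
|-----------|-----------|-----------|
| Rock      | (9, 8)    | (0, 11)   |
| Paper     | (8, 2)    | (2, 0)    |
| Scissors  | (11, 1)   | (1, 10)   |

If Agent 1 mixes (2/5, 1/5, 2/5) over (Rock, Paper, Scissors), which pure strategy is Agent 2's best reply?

Paper

Compute Agent 2's expected payoff from each pure strategy against the given mix.
Rock: (2/5)·8 + (1/5)·2 + (2/5)·1 = 4
Paper: (2/5)·11 + (1/5)·0 + (2/5)·10 = 42/5
Highest expected payoff is 42/5, from Paper.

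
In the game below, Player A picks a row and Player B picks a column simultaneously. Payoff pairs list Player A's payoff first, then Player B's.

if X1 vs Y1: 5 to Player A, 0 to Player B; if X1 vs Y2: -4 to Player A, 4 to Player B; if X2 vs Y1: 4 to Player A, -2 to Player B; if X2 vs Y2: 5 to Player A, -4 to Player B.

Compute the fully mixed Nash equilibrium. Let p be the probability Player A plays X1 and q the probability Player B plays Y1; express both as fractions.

In a mixed NE each player is indifferent between their pure strategies, so the opponent's mix sets the indifference.
Player B indifferent between Y1 and Y2: p·0 + (1−p)·(-2) = p·4 + (1−p)·(-4) ⟹ (-2) + 2p = (-4) + 8p ⟹ p = 1/3.
Player A indifferent between X1 and X2: q·5 + (1−q)·(-4) = q·4 + (1−q)·5 ⟹ (-4) + 9q = 5 + (-1)q ⟹ q = 9/10.

p = 1/3, q = 9/10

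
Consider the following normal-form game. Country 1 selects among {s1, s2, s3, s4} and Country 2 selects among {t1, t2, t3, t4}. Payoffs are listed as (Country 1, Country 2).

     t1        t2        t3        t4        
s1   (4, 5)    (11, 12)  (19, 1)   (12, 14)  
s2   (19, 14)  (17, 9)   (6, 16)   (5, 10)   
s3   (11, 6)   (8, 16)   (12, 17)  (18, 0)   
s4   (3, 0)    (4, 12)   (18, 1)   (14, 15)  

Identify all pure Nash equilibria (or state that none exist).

Check mutual best responses: a cell is a NE iff neither player can gain by unilaterally deviating.
Country 1's best responses — vs t1: s2 (payoff 19); vs t2: s2 (payoff 17); vs t3: s1 (payoff 19); vs t4: s3 (payoff 18).
Country 2's best responses — vs s1: t4 (payoff 14); vs s2: t3 (payoff 16); vs s3: t3 (payoff 17); vs s4: t4 (payoff 15).
No cell has both players best-responding. For instance, Country 1's best reply to t1 is s2, but against s2 Country 2 prefers t3 over t1.

There is no pure-strategy Nash equilibrium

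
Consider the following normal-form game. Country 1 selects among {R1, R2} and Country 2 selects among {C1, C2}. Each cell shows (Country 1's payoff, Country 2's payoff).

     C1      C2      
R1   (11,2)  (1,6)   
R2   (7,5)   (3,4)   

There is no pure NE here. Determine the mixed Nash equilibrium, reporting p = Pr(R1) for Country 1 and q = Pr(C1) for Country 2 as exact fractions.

Each player's mixing probability is pinned down by making the *other* player indifferent.
Country 2 indifferent between C1 and C2: p·2 + (1−p)·5 = p·6 + (1−p)·4 ⟹ 5 + (-3)p = 4 + 2p ⟹ p = 1/5.
Country 1 indifferent between R1 and R2: q·11 + (1−q)·1 = q·7 + (1−q)·3 ⟹ 1 + 10q = 3 + 4q ⟹ q = 1/3.

p = 1/5, q = 1/3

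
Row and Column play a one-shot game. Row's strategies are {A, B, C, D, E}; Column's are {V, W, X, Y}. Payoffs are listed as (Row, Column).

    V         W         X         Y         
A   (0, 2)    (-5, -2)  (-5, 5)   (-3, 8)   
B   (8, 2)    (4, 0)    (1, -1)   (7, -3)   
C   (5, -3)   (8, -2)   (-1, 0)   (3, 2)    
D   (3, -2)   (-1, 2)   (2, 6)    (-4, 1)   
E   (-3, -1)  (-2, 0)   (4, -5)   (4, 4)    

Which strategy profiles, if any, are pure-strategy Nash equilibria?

A profile is a Nash equilibrium when each player is best-responding to the other.
Row's best responses — vs V: B (payoff 8); vs W: C (payoff 8); vs X: E (payoff 4); vs Y: B (payoff 7).
Column's best responses — vs A: Y (payoff 8); vs B: V (payoff 2); vs C: Y (payoff 2); vs D: X (payoff 6); vs E: Y (payoff 4).
The only mutual best response is (B, V); neither player gains by switching there.

(B, V)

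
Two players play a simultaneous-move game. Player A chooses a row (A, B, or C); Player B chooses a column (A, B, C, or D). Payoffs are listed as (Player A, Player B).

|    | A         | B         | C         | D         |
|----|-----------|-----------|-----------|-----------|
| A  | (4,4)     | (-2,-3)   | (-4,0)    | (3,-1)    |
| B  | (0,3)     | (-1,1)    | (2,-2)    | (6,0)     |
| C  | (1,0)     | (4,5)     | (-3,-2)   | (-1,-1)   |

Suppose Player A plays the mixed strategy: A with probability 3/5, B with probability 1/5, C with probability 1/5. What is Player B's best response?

A

Compute Player B's expected payoff from each pure strategy against the given mix.
A: (3/5)·4 + (1/5)·3 + (1/5)·0 = 3
B: (3/5)·(-3) + (1/5)·1 + (1/5)·5 = -3/5
C: (3/5)·0 + (1/5)·(-2) + (1/5)·(-2) = -4/5
D: (3/5)·(-1) + (1/5)·0 + (1/5)·(-1) = -4/5
Highest expected payoff is 3, from A.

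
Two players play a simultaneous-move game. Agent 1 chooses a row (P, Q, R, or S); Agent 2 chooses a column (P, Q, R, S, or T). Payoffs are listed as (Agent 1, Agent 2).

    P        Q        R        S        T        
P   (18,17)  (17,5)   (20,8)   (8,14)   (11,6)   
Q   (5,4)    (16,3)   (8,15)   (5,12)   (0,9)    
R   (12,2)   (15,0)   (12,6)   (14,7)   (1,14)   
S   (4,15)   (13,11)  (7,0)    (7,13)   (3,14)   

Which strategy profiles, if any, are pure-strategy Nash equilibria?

Check mutual best responses: a cell is a NE iff neither player can gain by unilaterally deviating.
Agent 1's best responses — vs P: P (payoff 18); vs Q: P (payoff 17); vs R: P (payoff 20); vs S: R (payoff 14); vs T: P (payoff 11).
Agent 2's best responses — vs P: P (payoff 17); vs Q: R (payoff 15); vs R: T (payoff 14); vs S: P (payoff 15).
The only mutual best response is (P, P); neither player gains by switching there.

(P, P)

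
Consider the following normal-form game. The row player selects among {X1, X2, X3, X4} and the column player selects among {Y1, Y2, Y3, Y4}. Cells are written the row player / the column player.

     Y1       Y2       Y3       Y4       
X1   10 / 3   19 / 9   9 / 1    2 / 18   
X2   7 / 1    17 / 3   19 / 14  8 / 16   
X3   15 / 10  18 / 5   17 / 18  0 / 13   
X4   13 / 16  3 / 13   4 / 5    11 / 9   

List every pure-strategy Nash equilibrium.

There is no pure-strategy Nash equilibrium

A profile is a Nash equilibrium when each player is best-responding to the other.
The row player's best responses — vs Y1: X3 (payoff 15); vs Y2: X1 (payoff 19); vs Y3: X2 (payoff 19); vs Y4: X4 (payoff 11).
The column player's best responses — vs X1: Y4 (payoff 18); vs X2: Y4 (payoff 16); vs X3: Y3 (payoff 18); vs X4: Y1 (payoff 16).
No cell has both players best-responding. For instance, the row player's best reply to Y1 is X3, but against X3 the column player prefers Y3 over Y1.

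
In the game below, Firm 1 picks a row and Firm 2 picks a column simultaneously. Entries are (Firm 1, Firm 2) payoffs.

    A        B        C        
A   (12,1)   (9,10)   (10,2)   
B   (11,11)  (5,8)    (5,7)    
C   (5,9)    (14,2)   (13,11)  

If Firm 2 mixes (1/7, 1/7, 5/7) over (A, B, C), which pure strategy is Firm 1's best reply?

C

Firm 1's best reply maximizes expected payoff against the mix.
A: (1/7)·12 + (1/7)·9 + (5/7)·10 = 71/7
B: (1/7)·11 + (1/7)·5 + (5/7)·5 = 41/7
C: (1/7)·5 + (1/7)·14 + (5/7)·13 = 12
Highest expected payoff is 12, from C.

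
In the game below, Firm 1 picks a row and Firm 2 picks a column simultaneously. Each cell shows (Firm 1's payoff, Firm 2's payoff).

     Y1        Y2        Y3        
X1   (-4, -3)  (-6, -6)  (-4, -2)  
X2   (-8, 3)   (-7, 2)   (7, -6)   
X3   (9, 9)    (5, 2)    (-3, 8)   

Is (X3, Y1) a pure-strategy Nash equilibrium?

Holding Firm 2 at Y1: Firm 1 gets 9 from X3, versus -4 from X1, -8 from X2. No profitable deviation for Firm 1.
Holding Firm 1 at X3: Firm 2 gets 9 from Y1, versus 2 from Y2, 8 from Y3. No profitable deviation for Firm 2 either.

Yes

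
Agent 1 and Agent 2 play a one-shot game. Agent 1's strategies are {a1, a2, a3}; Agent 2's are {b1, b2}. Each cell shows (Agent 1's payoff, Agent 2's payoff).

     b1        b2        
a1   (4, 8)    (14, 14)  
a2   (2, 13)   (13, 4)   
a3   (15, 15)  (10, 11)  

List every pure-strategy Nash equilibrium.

Check mutual best responses: a cell is a NE iff neither player can gain by unilaterally deviating.
Agent 1's best responses — vs b1: a3 (payoff 15); vs b2: a1 (payoff 14).
Agent 2's best responses — vs a1: b2 (payoff 14); vs a2: b1 (payoff 13); vs a3: b1 (payoff 15).
Mutual best responses occur at (a1, b2) and (a3, b1); at each, neither player gains by switching.

(a1, b2) and (a3, b1)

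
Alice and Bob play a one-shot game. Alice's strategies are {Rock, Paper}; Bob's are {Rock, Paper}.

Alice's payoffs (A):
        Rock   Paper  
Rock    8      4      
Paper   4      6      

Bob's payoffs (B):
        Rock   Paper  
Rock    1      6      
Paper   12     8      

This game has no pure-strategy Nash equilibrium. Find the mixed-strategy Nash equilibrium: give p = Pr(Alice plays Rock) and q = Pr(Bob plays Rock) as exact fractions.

p = 4/9, q = 1/3

In a mixed NE each player is indifferent between their pure strategies, so the opponent's mix sets the indifference.
Bob indifferent between Rock and Paper: p·1 + (1−p)·12 = p·6 + (1−p)·8 ⟹ 12 + (-11)p = 8 + (-2)p ⟹ p = 4/9.
Alice indifferent between Rock and Paper: q·8 + (1−q)·4 = q·4 + (1−q)·6 ⟹ 4 + 4q = 6 + (-2)q ⟹ q = 1/3.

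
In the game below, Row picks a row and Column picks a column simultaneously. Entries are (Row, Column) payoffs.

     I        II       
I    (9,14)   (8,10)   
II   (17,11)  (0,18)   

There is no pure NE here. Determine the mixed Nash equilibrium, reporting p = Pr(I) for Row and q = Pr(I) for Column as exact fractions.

p = 7/11, q = 1/2

In a mixed NE each player is indifferent between their pure strategies, so the opponent's mix sets the indifference.
Column indifferent between I and II: p·14 + (1−p)·11 = p·10 + (1−p)·18 ⟹ 11 + 3p = 18 + (-8)p ⟹ p = 7/11.
Row indifferent between I and II: q·9 + (1−q)·8 = q·17 + (1−q)·0 ⟹ 8 + 1q = 0 + 17q ⟹ q = 1/2.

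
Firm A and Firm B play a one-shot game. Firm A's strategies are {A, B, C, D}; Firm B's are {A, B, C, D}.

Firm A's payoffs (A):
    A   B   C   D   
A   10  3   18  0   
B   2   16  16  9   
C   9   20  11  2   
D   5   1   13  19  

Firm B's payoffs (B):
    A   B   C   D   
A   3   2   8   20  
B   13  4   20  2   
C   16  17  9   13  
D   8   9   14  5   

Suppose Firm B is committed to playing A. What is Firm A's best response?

A

With Firm B fixed at A, Firm A's payoffs are: A → 10, B → 2, C → 9, D → 5.
The maximum is 10, achieved by A.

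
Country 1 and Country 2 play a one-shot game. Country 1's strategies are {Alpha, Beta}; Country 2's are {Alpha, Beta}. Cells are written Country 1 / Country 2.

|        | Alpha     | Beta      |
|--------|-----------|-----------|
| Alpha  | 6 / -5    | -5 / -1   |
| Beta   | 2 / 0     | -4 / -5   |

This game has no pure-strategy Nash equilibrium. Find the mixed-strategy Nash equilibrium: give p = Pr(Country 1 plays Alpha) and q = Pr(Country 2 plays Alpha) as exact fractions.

Each player's mixing probability is pinned down by making the *other* player indifferent.
Country 2 indifferent between Alpha and Beta: p·(-5) + (1−p)·0 = p·(-1) + (1−p)·(-5) ⟹ 0 + (-5)p = (-5) + 4p ⟹ p = 5/9.
Country 1 indifferent between Alpha and Beta: q·6 + (1−q)·(-5) = q·2 + (1−q)·(-4) ⟹ (-5) + 11q = (-4) + 6q ⟹ q = 1/5.

p = 5/9, q = 1/5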